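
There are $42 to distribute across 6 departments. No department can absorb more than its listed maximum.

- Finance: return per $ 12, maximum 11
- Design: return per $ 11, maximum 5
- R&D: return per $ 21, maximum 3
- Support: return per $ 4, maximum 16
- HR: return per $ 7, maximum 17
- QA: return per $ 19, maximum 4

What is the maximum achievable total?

453

Highest return per $ first: R&D 21 > QA 19 > Finance 12 > Design 11 > HR 7 > Support 4.
R&D: +3 to 3 (cap) → 39 left.
QA: +4 to 4 (cap) → 35 left.
Give Finance 11 to hit its cap of 11 → 24 left.
Design takes 5 to reach its cap of 5 → 19 left.
HR takes 17 to reach its cap of 17 → 2 left.
Only 2 left; Support takes them to reach 2.
Total = 12×11 + 11×5 + 21×3 + 4×2 + 7×17 + 19×4 = 453.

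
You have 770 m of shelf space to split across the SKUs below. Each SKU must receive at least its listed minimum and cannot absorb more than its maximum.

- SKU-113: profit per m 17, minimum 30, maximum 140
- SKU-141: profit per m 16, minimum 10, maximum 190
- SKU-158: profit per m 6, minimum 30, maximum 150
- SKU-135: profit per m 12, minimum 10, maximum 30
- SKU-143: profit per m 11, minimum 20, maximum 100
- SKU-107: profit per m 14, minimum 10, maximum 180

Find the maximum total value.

10180

Meeting every minimum uses 30+10+30+10+20+10 = 110 m, leaving 660.
Highest profit per m first: SKU-113 17 > SKU-141 16 > SKU-107 14 > SKU-135 12 > SKU-143 11 > SKU-158 6.
SKU-113: +110 to 140 (cap) → 550 left.
SKU-141 takes 180 more to reach its cap of 190 → 370 left.
SKU-107 takes 170 more to reach its cap of 180 → 200 left.
SKU-135: +20 to 30 (cap) → 180 left.
Give SKU-143 80 more to hit its cap of 100 → 100 left.
Only 100 left; SKU-158 takes them to reach 130.
Total = 17×140 + 16×190 + 6×130 + 12×30 + 11×100 + 14×180 = 10180.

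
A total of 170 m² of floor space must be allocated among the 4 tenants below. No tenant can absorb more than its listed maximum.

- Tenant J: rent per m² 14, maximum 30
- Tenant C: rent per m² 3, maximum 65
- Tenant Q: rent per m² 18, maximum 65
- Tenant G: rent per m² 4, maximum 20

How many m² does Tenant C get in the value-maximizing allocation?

Order the tenants by rent per m²: Tenant Q 18 > Tenant J 14 > Tenant G 4 > Tenant C 3.
Tenant Q takes 65 to reach its cap of 65 ; 105 left.
Tenant J: +30 to 30 (cap) ; 75 left.
Tenant G: +20 to 20 (cap) ; 55 left.
Only 55 left; Tenant C takes them to reach 55.

55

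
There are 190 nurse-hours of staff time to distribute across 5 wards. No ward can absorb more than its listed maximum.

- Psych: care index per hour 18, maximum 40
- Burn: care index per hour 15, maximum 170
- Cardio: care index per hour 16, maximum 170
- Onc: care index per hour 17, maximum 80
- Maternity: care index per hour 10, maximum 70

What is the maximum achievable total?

3200

Rank by care index per hour: Psych 18 > Onc 17 > Cardio 16 > Burn 15 > Maternity 10.
Give Psych 40 to hit its cap of 40 → 150 left.
Give Onc 80 to hit its cap of 80 → 70 left.
Only 70 left; Cardio takes them to reach 70.
Total = 18×40 + 16×70 + 17×80 = 3200.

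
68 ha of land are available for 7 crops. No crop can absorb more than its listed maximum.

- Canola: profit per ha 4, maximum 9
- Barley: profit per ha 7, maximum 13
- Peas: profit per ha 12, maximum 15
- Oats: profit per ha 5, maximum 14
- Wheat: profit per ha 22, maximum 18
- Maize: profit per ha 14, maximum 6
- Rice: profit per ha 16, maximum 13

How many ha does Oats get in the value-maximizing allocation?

Rank by profit per ha: Wheat 22 > Rice 16 > Maize 14 > Peas 12 > Barley 7 > Oats 5 > Canola 4.
Give Wheat 18 to hit its cap of 18 ; 50 left.
Rice: +13 to 13 (cap) ; 37 left.
Give Maize 6 to hit its cap of 6 ; 31 left.
Peas takes 15 to reach its cap of 15 ; 16 left.
Barley: +13 to 13 (cap) ; 3 left.
Oats has room for 14 but only 3 remain, so it gets 3.

3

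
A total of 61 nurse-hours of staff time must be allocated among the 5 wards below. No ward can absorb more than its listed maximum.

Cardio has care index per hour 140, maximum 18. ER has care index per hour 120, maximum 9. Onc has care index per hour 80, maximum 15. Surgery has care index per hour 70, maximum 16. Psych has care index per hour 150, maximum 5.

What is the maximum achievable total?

6530

Highest care index per hour first: Psych 150 > Cardio 140 > ER 120 > Onc 80 > Surgery 70.
Give Psych 5 to hit its cap of 5 → 56 left.
Give Cardio 18 to hit its cap of 18 → 38 left.
Give ER 9 to hit its cap of 9 → 29 left.
Onc takes 15 to reach its cap of 15 → 14 left.
Surgery: +14 (room for 16) → 14. Pool exhausted.
Total = 140×18 + 120×9 + 80×15 + 70×14 + 150×5 = 6530.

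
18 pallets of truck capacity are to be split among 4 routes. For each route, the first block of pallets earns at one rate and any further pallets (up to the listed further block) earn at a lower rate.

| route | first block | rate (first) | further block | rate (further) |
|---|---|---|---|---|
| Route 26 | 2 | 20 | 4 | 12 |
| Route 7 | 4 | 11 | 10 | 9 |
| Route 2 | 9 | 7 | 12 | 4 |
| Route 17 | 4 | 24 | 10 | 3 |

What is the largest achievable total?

Order all 8 blocks by rate: Route 17/tier1 24 > Route 26/tier1 20 > Route 26/tier2 12 > Route 7/tier1 11 > Route 7/tier2 9 > Route 2/tier1 7 > Route 2/tier2 4 > Route 17/tier2 3.
Route 17 tier1 at 24: fill all 4 — 14 left.
Fill Route 26 tier1 block (2 at 20) — 12 left.
Fill Route 26 tier2 block (4 at 12) — 8 left.
Route 7 tier1 at 11: fill all 4 — 4 left.
Route 7 tier2 at 9: only 4 left, fill 4.
Total = 24×4 + 20×2 + 12×4 + 11×4 + 9×4 = 264.

264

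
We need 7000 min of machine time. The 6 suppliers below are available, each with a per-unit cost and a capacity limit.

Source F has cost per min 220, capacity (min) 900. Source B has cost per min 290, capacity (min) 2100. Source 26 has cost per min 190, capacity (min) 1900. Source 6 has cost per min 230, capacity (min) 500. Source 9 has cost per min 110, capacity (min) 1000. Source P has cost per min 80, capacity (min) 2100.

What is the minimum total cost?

Fill from the cheapest supplier first.
Source P (80): use full 2100 → 4900 min to go.
Source 9 at 110: take all 1000 min → 3900 still needed.
Source 26 (190): use full 1900 → 2000 min to go.
Source F at 220: take all 900 min → 1100 still needed.
Source 6 at 230: take all 500 min → 600 still needed.
Source B at 290: take 600 of its 2100 → requirement met.
Cost = 2100×80 + 1000×110 + 1900×190 + 900×220 + 500×230 + 600×290 = 1126000.

1126000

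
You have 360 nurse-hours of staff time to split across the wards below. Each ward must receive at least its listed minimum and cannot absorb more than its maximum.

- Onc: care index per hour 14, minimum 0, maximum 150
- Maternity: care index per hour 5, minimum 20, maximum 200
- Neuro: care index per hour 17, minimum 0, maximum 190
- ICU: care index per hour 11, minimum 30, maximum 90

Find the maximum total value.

5340

Meeting every minimum uses 0+20+0+30 = 50 nurse-hours, leaving 310.
Rank by care index per hour: Neuro 17 > Onc 14 > ICU 11 > Maternity 5.
Give Neuro 190 more to hit its cap of 190 ; 120 left.
Onc: +120 (room for 150) → 120. Pool exhausted.
Total = 14×120 + 5×20 + 17×190 + 11×30 = 5340.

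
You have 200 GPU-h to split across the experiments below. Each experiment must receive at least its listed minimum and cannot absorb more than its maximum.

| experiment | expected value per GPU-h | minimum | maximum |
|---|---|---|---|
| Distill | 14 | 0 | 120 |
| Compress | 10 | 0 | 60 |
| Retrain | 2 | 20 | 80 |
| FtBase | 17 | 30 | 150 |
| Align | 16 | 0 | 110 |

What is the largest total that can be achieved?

Meeting every minimum uses 0+0+20+30+0 = 50 GPU-h, leaving 150.
Highest expected value per GPU-h first: FtBase 17 > Align 16 > Distill 14 > Compress 10 > Retrain 2.
Give FtBase 120 more to hit its cap of 150 ; 30 left.
Align: +30 (room for 110) → 30. Pool exhausted.
Total = 2×20 + 17×150 + 16×30 = 3070.

3070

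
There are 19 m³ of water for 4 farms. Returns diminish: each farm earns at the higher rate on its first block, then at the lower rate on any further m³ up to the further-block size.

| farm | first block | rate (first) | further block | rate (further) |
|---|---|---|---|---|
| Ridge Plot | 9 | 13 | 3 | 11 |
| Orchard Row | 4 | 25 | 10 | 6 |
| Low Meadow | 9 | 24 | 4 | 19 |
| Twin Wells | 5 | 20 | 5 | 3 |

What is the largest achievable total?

435

Treat each block as its own option and order by rate: Orchard Row/tier1 25 > Low Meadow/tier1 24 > Twin Wells/tier1 20 > Low Meadow/tier2 19 > Ridge Plot/tier1 13 > Ridge Plot/tier2 11 > Orchard Row/tier2 6 > Twin Wells/tier2 3.
Fill Orchard Row tier1 block (4 at 25) ; 15 left.
Low Meadow/tier1 (24): +9 ; 6 left.
Twin Wells tier1 at 20: fill all 5 ; 1 left.
1 remain; put them into Low Meadow tier2 at 19.
Total = 25×4 + 24×9 + 20×5 + 19×1 = 435.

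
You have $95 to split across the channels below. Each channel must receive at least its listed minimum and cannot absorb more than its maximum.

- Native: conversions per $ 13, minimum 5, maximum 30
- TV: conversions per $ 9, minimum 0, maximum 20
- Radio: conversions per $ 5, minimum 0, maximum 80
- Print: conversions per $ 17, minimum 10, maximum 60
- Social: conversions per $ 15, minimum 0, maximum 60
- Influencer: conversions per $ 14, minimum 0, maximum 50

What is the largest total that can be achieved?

Meeting every minimum uses 5+0+0+10+0+0 = 15 $, leaving 80.
Highest conversions per $ first: Print 17 > Social 15 > Influencer 14 > Native 13 > TV 9 > Radio 5.
Give Print 50 more to hit its cap of 60 — 30 left.
Social has room for 60 more but only 30 remain, so it gets 30.
Total = 13×5 + 17×60 + 15×30 = 1535.

1535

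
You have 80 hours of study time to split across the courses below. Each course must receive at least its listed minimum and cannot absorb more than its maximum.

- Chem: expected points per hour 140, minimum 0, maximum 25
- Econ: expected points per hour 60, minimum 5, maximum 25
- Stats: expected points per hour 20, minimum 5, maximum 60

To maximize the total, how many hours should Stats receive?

30

Meeting every minimum uses 0+5+5 = 10 hours, leaving 70.
Order the courses by expected points per hour: Chem 140 > Econ 60 > Stats 20.
Chem: +25 to 25 (cap) ; 45 left.
Econ takes 20 more to reach its cap of 25 ; 25 left.
Stats: +25 (room for 55) → 30. Pool exhausted.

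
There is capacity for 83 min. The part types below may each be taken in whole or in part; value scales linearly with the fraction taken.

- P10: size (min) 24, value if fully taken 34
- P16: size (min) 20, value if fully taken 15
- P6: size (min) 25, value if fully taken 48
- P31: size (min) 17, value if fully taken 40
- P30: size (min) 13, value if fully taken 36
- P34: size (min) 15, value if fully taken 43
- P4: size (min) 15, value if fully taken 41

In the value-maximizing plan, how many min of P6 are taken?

23

Best value per unit of size first: P34 43/15≈2.87, P30 36/13≈2.77, P4 41/15≈2.73, P31 40/17≈2.35, P6 48/25≈1.92, P10 34/24≈1.42, P16 15/20≈0.75.
Take all of P34 (15 min, value 43) ; 68 min left.
Take all of P30 (13 min, value 36) ; 55 min left.
P4: take in full, 15 min for value 41 ; 40 left.
P31: take in full, 17 min for value 40 ; 23 left.
Fill the last 23 min with part of P6: 23/25 of it earns 44.16.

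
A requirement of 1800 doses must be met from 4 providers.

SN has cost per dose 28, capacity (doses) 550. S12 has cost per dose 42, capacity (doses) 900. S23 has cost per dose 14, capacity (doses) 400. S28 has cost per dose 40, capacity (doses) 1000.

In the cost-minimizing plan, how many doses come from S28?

Fill from the cheapest provider first.
S23 at 14: take all 400 doses → 1400 still needed.
Take 550 from SN at 28 → need 850 more.
S28 (40): take the remaining 850 → done.
S12: unused.

850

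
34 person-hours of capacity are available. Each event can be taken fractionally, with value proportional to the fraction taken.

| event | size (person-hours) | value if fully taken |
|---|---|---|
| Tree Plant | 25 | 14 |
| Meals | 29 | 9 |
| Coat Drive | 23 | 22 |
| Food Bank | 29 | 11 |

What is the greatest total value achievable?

Rank by value-to-size ratio: Coat Drive 22/23≈0.957, Tree Plant 14/25≈0.56, Food Bank 11/29≈0.379, Meals 9/29≈0.31.
All 23 person-hours of Coat Drive fit (value 22) → 11 remain.
11 person-hours left: a 11/25 share of Tree Plant gives 14×11/25 = 6.16.
Total value = 28.16.

28.16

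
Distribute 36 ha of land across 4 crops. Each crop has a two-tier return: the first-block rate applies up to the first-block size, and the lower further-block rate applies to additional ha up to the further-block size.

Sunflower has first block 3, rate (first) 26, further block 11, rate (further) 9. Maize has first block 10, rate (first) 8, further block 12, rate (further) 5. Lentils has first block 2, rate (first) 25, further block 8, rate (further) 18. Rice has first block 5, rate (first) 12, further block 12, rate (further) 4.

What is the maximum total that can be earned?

487

Rank every tier by rate: Sunflower/first 26 > Lentils/first 25 > Lentils/second 18 > Rice/first 12 > Sunflower/second 9 > Maize/first 8 > Maize/second 5 > Rice/second 4.
Sunflower/first (26): +3 ; 33 left.
Fill Lentils first block (2 at 25) ; 31 left.
Lentils second at 18: fill all 8 ; 23 left.
Fill Rice first block (5 at 12) ; 18 left.
Sunflower second at 9: fill all 11 ; 7 left.
Maize/first: +7 of 10 at 8; pool empty.
Total = 26×3 + 25×2 + 18×8 + 12×5 + 9×11 + 8×7 = 487.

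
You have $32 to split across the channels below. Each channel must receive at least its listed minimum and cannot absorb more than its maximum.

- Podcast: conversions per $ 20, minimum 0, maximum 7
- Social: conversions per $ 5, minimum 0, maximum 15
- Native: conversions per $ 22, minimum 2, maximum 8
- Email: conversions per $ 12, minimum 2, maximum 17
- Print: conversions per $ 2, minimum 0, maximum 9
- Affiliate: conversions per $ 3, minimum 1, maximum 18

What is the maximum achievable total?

Meeting every minimum uses 0+0+2+2+0+1 = 5 $, leaving 27.
Rank by conversions per $: Native 22 > Podcast 20 > Email 12 > Social 5 > Affiliate 3 > Print 2.
Native: +6 to 8 (cap) — 21 left.
Podcast: +7 to 7 (cap) — 14 left.
Only 14 left; Email takes them to reach 16.
Total = 20×7 + 22×8 + 12×16 + 3×1 = 511.

511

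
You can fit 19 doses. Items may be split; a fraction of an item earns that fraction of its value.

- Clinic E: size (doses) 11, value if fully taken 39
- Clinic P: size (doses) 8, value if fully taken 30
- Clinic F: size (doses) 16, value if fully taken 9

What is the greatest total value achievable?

69

Rank by value-to-size ratio: Clinic P 30/8≈3.75, Clinic E 39/11≈3.55, Clinic F 9/16≈0.562.
Take all of Clinic P (8 doses, value 30) ; 11 doses left.
All 11 doses of Clinic E fit (value 39) ; 0 remain.
Total value = 69.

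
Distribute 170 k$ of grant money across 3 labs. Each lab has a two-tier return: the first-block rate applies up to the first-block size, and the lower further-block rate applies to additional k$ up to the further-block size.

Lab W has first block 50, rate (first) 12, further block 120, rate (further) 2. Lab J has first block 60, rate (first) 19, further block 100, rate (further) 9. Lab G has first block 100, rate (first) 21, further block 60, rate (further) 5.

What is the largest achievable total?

3360

Treat each block as its own option and order by rate: Lab G/first 21 > Lab J/first 19 > Lab W/first 12 > Lab J/second 9 > Lab G/second 5 > Lab W/second 2.
Fill Lab G first block (100 at 21) ; 70 left.
Fill Lab J first block (60 at 19) ; 10 left.
Lab W first at 12: only 10 left, fill 10.
Total = 21×100 + 19×60 + 12×10 = 3360.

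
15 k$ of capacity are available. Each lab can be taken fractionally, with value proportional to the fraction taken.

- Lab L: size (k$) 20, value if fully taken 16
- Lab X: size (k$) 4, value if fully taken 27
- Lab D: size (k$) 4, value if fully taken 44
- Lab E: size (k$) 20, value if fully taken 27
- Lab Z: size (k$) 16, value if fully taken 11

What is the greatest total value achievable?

Best value per unit of size first: Lab D 44/4≈11, Lab X 27/4≈6.75, Lab E 27/20≈1.35, Lab L 16/20≈0.8, Lab Z 11/16≈0.688.
Take all of Lab D (4 k$, value 44) ; 11 k$ left.
Lab X: take in full, 4 k$ for value 27 ; 7 left.
Fill the last 7 k$ with part of Lab E: 7/20 of it earns 9.45.
Total value = 80.45.

80.45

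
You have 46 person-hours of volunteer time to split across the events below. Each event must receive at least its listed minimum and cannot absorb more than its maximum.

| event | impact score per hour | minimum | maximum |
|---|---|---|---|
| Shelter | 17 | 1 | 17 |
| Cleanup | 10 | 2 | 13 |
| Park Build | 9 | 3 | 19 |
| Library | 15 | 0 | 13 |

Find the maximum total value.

641

Meeting every minimum uses 1+2+3+0 = 6 person-hours, leaving 40.
Order the events by impact score per hour: Shelter 17 > Library 15 > Cleanup 10 > Park Build 9.
Give Shelter 16 more to hit its cap of 17 ; 24 left.
Library: +13 to 13 (cap) ; 11 left.
Cleanup takes 11 more to reach its cap of 13 ; 0 left.
Total = 17×17 + 10×13 + 9×3 + 15×13 = 641.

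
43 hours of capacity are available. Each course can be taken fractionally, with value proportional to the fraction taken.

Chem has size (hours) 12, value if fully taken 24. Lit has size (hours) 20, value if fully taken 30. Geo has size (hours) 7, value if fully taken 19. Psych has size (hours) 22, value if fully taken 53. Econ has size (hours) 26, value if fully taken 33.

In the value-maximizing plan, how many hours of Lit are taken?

Rank by value-to-size ratio: Geo 19/7≈2.71, Psych 53/22≈2.41, Chem 24/12≈2, Lit 30/20≈1.5, Econ 33/26≈1.27.
Take all of Geo (7 hours, value 19) → 36 hours left.
All 22 hours of Psych fit (value 53) → 14 remain.
All 12 hours of Chem fit (value 24) → 2 remain.
Only 2 hours remain; take 2/20 of Lit for value 30×2/20 = 3.

2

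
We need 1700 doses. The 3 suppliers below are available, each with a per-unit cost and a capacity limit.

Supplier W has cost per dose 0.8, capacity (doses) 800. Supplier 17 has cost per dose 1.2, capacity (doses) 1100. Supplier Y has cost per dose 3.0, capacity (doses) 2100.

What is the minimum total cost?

Fill from the cheapest supplier first.
Take 800 from Supplier W at 0.8 ; need 900 more.
Take 900 from Supplier 17 at 1.2 to finish.
Supplier Y: unused.
Cost = 800×0.8 + 900×1.2 = 1720.

1720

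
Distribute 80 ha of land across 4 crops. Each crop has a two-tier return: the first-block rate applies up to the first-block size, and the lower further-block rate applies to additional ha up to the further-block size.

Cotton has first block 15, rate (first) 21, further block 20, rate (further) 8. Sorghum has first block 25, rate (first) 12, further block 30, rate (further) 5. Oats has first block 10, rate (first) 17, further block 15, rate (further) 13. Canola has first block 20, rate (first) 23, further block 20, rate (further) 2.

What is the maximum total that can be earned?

1380

Order all 8 blocks by rate: Canola/first 23 > Cotton/first 21 > Oats/first 17 > Oats/second 13 > Sorghum/first 12 > Cotton/second 8 > Sorghum/second 5 > Canola/second 2.
Canola/first (23): +20 → 60 left.
Cotton first at 21: fill all 15 → 45 left.
Fill Oats first block (10 at 17) → 35 left.
Fill Oats second block (15 at 13) → 20 left.
20 remain; put them into Sorghum first at 12.
Total = 23×20 + 21×15 + 17×10 + 13×15 + 12×20 = 1380.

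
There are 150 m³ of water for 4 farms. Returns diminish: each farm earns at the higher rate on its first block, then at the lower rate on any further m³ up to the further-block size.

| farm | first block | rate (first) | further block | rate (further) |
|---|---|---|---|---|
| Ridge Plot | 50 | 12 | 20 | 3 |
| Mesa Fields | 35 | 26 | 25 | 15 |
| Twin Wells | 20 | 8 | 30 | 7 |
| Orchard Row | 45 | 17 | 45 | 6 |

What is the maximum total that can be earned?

2590

Treat each block as its own option and order by rate: Mesa Fields/first 26 > Orchard Row/first 17 > Mesa Fields/second 15 > Ridge Plot/first 12 > Twin Wells/first 8 > Twin Wells/second 7 > Orchard Row/second 6 > Ridge Plot/second 3.
Mesa Fields first at 26: fill all 35 — 115 left.
Orchard Row/first (17): +45 — 70 left.
Mesa Fields second at 15: fill all 25 — 45 left.
Ridge Plot/first: +45 of 50 at 12; pool empty.
Total = 26×35 + 17×45 + 15×25 + 12×45 = 2590.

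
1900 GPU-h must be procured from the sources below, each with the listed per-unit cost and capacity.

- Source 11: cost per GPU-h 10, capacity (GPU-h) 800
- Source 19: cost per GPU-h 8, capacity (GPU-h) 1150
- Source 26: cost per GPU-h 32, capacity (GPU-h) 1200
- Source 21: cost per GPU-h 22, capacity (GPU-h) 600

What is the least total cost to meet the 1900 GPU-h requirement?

16700

Cheapest first:
Source 19 at 8: take all 1150 GPU-h — 750 still needed.
Source 11 at 10: take 750 of its 800 — requirement met.
Source 21, Source 26: unused.
Cost = 1150×8 + 750×10 = 16700.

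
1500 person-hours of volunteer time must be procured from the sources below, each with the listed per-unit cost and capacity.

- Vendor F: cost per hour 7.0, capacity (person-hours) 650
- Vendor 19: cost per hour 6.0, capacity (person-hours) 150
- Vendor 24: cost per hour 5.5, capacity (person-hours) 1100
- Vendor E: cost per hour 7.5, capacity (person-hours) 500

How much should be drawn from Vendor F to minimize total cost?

Cheapest first:
Take 1100 from Vendor 24 at 5.5 — need 400 more.
Vendor 19 at 6.0: take all 150 person-hours — 250 still needed.
Take 250 from Vendor F at 7.0 to finish.
Vendor E: unused.

250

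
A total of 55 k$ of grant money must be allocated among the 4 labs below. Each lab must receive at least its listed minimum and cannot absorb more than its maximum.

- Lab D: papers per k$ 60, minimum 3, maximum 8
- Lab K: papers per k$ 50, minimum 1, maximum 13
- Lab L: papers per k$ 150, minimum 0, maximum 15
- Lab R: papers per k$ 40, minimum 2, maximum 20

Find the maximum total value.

Meeting every minimum uses 3+1+0+2 = 6 k$, leaving 49.
Order the labs by papers per k$: Lab L 150 > Lab D 60 > Lab K 50 > Lab R 40.
Lab L takes 15 more to reach its cap of 15 → 34 left.
Lab D: +5 to 8 (cap) → 29 left.
Lab K: +12 to 13 (cap) → 17 left.
Lab R has room for 18 more but only 17 remain, so it gets 19.
Total = 60×8 + 50×13 + 150×15 + 40×19 = 4140.

4140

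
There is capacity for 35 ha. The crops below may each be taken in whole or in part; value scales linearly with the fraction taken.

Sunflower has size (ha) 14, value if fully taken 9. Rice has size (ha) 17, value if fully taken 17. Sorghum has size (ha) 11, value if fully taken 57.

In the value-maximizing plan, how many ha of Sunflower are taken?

7

Best value per unit of size first: Sorghum 57/11≈5.18, Rice 17/17≈1, Sunflower 9/14≈0.643.
Take all of Sorghum (11 ha, value 57) ; 24 ha left.
All 17 ha of Rice fit (value 17) ; 7 remain.
7 ha left: a 7/14 share of Sunflower gives 9×7/14 = 4.5.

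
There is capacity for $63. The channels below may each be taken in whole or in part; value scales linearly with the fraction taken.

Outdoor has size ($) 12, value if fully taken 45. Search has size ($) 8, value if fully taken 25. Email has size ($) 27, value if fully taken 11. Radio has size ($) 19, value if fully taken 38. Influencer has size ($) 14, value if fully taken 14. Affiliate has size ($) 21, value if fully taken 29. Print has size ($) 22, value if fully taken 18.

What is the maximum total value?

Rank by value-to-size ratio: Outdoor 45/12≈3.75, Search 25/8≈3.12, Radio 38/19≈2, Affiliate 29/21≈1.38, Influencer 14/14≈1, Print 18/22≈0.818, Email 11/27≈0.407.
Take all of Outdoor (12 $, value 45) ; 51 $ left.
Take all of Search (8 $, value 25) ; 43 $ left.
Take all of Radio (19 $, value 38) ; 24 $ left.
Affiliate: take in full, 21 $ for value 29 ; 3 left.
Only 3 $ remain; take 3/14 of Influencer for value 14×3/14 = 3.
Total value = 140.

140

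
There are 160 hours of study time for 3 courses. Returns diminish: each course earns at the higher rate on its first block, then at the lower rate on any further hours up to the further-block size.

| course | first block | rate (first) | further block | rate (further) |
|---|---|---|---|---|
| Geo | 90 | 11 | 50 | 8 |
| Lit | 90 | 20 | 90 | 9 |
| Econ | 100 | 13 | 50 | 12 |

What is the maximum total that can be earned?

Treat each block as its own option and order by rate: Lit/T1 20 > Econ/T1 13 > Econ/T2 12 > Geo/T1 11 > Lit/T2 9 > Geo/T2 8.
Lit/T1 (20): +90 — 70 left.
70 remain; put them into Econ T1 at 13.
Total = 20×90 + 13×70 = 2710.

2710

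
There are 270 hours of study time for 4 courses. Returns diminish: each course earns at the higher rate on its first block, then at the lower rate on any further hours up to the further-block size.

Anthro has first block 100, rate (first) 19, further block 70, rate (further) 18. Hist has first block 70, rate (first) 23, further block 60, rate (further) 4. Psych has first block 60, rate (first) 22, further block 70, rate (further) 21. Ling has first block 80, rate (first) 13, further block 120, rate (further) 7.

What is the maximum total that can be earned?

5730

Rank every tier by rate: Hist/tier1 23 > Psych/tier1 22 > Psych/tier2 21 > Anthro/tier1 19 > Anthro/tier2 18 > Ling/tier1 13 > Ling/tier2 7 > Hist/tier2 4.
Hist tier1 at 23: fill all 70 → 200 left.
Psych tier1 at 22: fill all 60 → 140 left.
Fill Psych tier2 block (70 at 21) → 70 left.
70 remain; put them into Anthro tier1 at 19.
Total = 23×70 + 22×60 + 21×70 + 19×70 = 5730.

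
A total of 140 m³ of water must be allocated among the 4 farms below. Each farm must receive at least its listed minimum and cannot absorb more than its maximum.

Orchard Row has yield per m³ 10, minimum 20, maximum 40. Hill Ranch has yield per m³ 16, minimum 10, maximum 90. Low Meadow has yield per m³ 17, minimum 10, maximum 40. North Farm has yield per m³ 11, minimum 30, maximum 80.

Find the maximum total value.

2010

Meeting every minimum uses 20+10+10+30 = 70 m³, leaving 70.
Rank by yield per m³: Low Meadow 17 > Hill Ranch 16 > North Farm 11 > Orchard Row 10.
Low Meadow takes 30 more to reach its cap of 40 ; 40 left.
Only 40 left; Hill Ranch takes them to reach 50.
Total = 10×20 + 16×50 + 17×40 + 11×30 = 2010.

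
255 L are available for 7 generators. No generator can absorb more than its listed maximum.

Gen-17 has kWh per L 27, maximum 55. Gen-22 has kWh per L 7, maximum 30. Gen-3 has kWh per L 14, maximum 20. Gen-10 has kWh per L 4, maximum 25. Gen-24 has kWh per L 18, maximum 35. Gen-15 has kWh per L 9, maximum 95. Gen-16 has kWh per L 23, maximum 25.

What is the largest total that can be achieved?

Highest kWh per L first: Gen-17 27 > Gen-16 23 > Gen-24 18 > Gen-3 14 > Gen-15 9 > Gen-22 7 > Gen-10 4.
Gen-17: +55 to 55 (cap) — 200 left.
Gen-16: +25 to 25 (cap) — 175 left.
Give Gen-24 35 to hit its cap of 35 — 140 left.
Give Gen-3 20 to hit its cap of 20 — 120 left.
Gen-15 takes 95 to reach its cap of 95 — 25 left.
Only 25 left; Gen-22 takes them to reach 25.
Total = 27×55 + 7×25 + 14×20 + 18×35 + 9×95 + 23×25 = 4000.

4000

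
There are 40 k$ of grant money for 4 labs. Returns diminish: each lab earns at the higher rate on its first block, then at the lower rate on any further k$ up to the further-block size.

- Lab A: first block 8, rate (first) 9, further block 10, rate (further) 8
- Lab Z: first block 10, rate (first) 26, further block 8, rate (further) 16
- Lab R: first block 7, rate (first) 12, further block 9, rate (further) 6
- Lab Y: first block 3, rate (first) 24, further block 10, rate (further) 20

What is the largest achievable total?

Rank every tier by rate: Lab Z/T1 26 > Lab Y/T1 24 > Lab Y/T2 20 > Lab Z/T2 16 > Lab R/T1 12 > Lab A/T1 9 > Lab A/T2 8 > Lab R/T2 6.
Fill Lab Z T1 block (10 at 26) → 30 left.
Fill Lab Y T1 block (3 at 24) → 27 left.
Fill Lab Y T2 block (10 at 20) → 17 left.
Fill Lab Z T2 block (8 at 16) → 9 left.
Lab R/T1 (12): +7 → 2 left.
Lab A T1 at 9: only 2 left, fill 2.
Total = 26×10 + 24×3 + 20×10 + 16×8 + 12×7 + 9×2 = 762.

762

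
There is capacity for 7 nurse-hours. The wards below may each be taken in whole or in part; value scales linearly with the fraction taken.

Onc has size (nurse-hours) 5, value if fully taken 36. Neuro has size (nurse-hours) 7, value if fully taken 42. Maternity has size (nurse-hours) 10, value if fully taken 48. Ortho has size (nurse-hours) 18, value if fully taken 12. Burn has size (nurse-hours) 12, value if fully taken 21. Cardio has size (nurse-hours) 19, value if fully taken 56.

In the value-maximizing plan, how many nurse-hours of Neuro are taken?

2

Best value per unit of size first: Onc 36/5≈7.2, Neuro 42/7≈6, Maternity 48/10≈4.8, Cardio 56/19≈2.95, Burn 21/12≈1.75, Ortho 12/18≈0.667.
All 5 nurse-hours of Onc fit (value 36) ; 2 remain.
2 nurse-hours left: a 2/7 share of Neuro gives 42×2/7 = 12.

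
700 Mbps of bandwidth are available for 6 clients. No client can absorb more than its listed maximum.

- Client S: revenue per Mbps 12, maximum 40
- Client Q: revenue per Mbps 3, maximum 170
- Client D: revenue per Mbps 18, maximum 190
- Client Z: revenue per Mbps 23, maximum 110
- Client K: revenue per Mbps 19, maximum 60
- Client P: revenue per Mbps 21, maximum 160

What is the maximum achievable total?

Rank by revenue per Mbps: Client Z 23 > Client P 21 > Client K 19 > Client D 18 > Client S 12 > Client Q 3.
Client Z takes 110 to reach its cap of 110 → 590 left.
Client P takes 160 to reach its cap of 160 → 430 left.
Client K takes 60 to reach its cap of 60 → 370 left.
Give Client D 190 to hit its cap of 190 → 180 left.
Client S takes 40 to reach its cap of 40 → 140 left.
Only 140 left; Client Q takes them to reach 140.
Total = 12×40 + 3×140 + 18×190 + 23×110 + 19×60 + 21×160 = 11350.

11350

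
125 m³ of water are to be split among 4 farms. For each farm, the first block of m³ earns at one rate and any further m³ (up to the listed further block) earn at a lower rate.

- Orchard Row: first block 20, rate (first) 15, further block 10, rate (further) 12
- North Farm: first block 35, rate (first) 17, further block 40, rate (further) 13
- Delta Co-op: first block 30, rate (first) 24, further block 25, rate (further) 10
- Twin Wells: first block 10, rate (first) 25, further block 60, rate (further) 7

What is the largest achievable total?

Order all 8 blocks by rate: Twin Wells/tier1 25 > Delta Co-op/tier1 24 > North Farm/tier1 17 > Orchard Row/tier1 15 > North Farm/tier2 13 > Orchard Row/tier2 12 > Delta Co-op/tier2 10 > Twin Wells/tier2 7.
Twin Wells/tier1 (25): +10 → 115 left.
Delta Co-op/tier1 (24): +30 → 85 left.
Fill North Farm tier1 block (35 at 17) → 50 left.
Orchard Row/tier1 (15): +20 → 30 left.
30 remain; put them into North Farm tier2 at 13.
Total = 25×10 + 24×30 + 17×35 + 15×20 + 13×30 = 2255.

2255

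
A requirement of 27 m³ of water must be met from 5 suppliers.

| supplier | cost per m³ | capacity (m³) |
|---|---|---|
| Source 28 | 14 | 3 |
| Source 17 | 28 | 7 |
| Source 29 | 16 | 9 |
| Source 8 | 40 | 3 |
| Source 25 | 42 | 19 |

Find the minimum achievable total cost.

Use suppliers in increasing cost order.
Source 28 (14): use full 3 → 24 m³ to go.
Source 29 (16): use full 9 → 15 m³ to go.
Take 7 from Source 17 at 28 → need 8 more.
Take 3 from Source 8 at 40 → need 5 more.
Source 25 at 42: take 5 of its 19 → requirement met.
Cost = 3×14 + 9×16 + 7×28 + 3×40 + 5×42 = 712.

712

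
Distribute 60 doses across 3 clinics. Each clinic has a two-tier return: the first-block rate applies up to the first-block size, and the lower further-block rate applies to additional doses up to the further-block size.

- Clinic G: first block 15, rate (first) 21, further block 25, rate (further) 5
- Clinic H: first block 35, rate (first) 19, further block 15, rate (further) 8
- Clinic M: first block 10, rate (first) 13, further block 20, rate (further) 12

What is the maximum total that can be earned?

1110

Treat each block as its own option and order by rate: Clinic G/tier1 21 > Clinic H/tier1 19 > Clinic M/tier1 13 > Clinic M/tier2 12 > Clinic H/tier2 8 > Clinic G/tier2 5.
Fill Clinic G tier1 block (15 at 21) → 45 left.
Fill Clinic H tier1 block (35 at 19) → 10 left.
Fill Clinic M tier1 block (10 at 13) → 0 left.
Total = 21×15 + 19×35 + 13×10 = 1110.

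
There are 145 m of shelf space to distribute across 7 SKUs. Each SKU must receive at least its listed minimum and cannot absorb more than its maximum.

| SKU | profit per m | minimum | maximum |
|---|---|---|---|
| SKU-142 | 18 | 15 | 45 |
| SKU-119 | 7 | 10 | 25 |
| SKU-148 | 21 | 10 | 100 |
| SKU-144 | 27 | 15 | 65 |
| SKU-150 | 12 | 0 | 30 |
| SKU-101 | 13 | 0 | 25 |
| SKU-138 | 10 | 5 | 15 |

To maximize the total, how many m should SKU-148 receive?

50

Meeting every minimum uses 15+10+10+15+0+0+5 = 55 m, leaving 90.
Order the SKUs by profit per m: SKU-144 27 > SKU-148 21 > SKU-142 18 > SKU-101 13 > SKU-150 12 > SKU-138 10 > SKU-119 7.
SKU-144: +50 to 65 (cap) — 40 left.
SKU-148: +40 (room for 90) → 50. Pool exhausted.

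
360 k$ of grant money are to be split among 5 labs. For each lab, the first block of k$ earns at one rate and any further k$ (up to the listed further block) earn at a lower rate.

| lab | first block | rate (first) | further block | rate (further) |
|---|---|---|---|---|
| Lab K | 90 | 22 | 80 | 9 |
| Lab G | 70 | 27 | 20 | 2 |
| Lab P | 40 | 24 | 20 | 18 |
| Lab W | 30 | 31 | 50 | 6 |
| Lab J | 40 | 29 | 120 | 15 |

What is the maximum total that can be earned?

Treat each block as its own option and order by rate: Lab W/tier1 31 > Lab J/tier1 29 > Lab G/tier1 27 > Lab P/tier1 24 > Lab K/tier1 22 > Lab P/tier2 18 > Lab J/tier2 15 > Lab K/tier2 9 > Lab W/tier2 6 > Lab G/tier2 2.
Lab W/tier1 (31): +30 ; 330 left.
Lab J tier1 at 29: fill all 40 ; 290 left.
Lab G tier1 at 27: fill all 70 ; 220 left.
Lab P tier1 at 24: fill all 40 ; 180 left.
Lab K/tier1 (22): +90 ; 90 left.
Fill Lab P tier2 block (20 at 18) ; 70 left.
Lab J/tier2: +70 of 120 at 15; pool empty.
Total = 31×30 + 29×40 + 27×70 + 24×40 + 22×90 + 18×20 + 15×70 = 8330.

8330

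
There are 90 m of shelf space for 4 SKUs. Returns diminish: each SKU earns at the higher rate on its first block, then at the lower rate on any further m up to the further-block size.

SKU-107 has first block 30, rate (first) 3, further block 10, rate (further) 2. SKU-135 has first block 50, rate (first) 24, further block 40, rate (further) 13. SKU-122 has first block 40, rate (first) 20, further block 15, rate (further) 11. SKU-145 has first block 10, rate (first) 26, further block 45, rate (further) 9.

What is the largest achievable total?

2060

Treat each block as its own option and order by rate: SKU-145/first 26 > SKU-135/first 24 > SKU-122/first 20 > SKU-135/second 13 > SKU-122/second 11 > SKU-145/second 9 > SKU-107/first 3 > SKU-107/second 2.
SKU-145/first (26): +10 — 80 left.
Fill SKU-135 first block (50 at 24) — 30 left.
SKU-122 first at 20: only 30 left, fill 30.
Total = 26×10 + 24×50 + 20×30 = 2060.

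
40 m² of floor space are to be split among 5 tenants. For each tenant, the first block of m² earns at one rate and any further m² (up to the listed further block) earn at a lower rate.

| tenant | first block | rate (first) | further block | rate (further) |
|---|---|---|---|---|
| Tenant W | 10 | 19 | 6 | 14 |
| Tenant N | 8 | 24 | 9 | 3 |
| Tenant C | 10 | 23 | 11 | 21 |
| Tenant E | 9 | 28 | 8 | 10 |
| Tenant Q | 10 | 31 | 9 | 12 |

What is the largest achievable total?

Treat each block as its own option and order by rate: Tenant Q/tier1 31 > Tenant E/tier1 28 > Tenant N/tier1 24 > Tenant C/tier1 23 > Tenant C/tier2 21 > Tenant W/tier1 19 > Tenant W/tier2 14 > Tenant Q/tier2 12 > Tenant E/tier2 10 > Tenant N/tier2 3.
Tenant Q tier1 at 31: fill all 10 ; 30 left.
Tenant E/tier1 (28): +9 ; 21 left.
Tenant N/tier1 (24): +8 ; 13 left.
Tenant C/tier1 (23): +10 ; 3 left.
3 remain; put them into Tenant C tier2 at 21.
Total = 31×10 + 28×9 + 24×8 + 23×10 + 21×3 = 1047.

1047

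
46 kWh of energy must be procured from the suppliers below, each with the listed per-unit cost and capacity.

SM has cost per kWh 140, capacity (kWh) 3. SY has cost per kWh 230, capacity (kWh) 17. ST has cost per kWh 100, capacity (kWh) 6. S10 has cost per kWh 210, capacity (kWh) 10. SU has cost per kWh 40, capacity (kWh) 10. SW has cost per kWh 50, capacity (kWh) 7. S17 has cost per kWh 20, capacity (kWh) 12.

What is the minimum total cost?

3690

Use suppliers in increasing cost order.
S17 at 20: take all 12 kWh — 34 still needed.
SU at 40: take all 10 kWh — 24 still needed.
SW (50): use full 7 — 17 kWh to go.
Take 6 from ST at 100 — need 11 more.
SM at 140: take all 3 kWh — 8 still needed.
Take 8 from S10 at 210 to finish.
SY: unused.
Cost = 12×20 + 10×40 + 7×50 + 6×100 + 3×140 + 8×210 = 3690.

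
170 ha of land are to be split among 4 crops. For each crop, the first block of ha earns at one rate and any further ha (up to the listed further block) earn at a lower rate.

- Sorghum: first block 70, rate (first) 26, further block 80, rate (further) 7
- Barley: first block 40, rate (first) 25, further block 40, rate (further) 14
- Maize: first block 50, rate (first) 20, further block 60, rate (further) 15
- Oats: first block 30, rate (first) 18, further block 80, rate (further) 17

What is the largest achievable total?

Rank every tier by rate: Sorghum/T1 26 > Barley/T1 25 > Maize/T1 20 > Oats/T1 18 > Oats/T2 17 > Maize/T2 15 > Barley/T2 14 > Sorghum/T2 7.
Sorghum/T1 (26): +70 — 100 left.
Barley/T1 (25): +40 — 60 left.
Maize/T1 (20): +50 — 10 left.
10 remain; put them into Oats T1 at 18.
Total = 26×70 + 25×40 + 20×50 + 18×10 = 4000.

4000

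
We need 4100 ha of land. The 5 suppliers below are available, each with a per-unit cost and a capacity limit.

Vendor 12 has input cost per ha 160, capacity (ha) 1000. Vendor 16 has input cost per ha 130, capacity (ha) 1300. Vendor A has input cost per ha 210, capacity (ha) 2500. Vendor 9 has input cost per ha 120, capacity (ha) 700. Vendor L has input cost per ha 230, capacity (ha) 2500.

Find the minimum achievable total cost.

644000

Cheapest first:
Vendor 9 (120): use full 700 ; 3400 ha to go.
Vendor 16 at 130: take all 1300 ha ; 2100 still needed.
Take 1000 from Vendor 12 at 160 ; need 1100 more.
Vendor A (210): take the remaining 1100 ; done.
Vendor L: unused.
Cost = 700×120 + 1300×130 + 1000×160 + 1100×210 = 644000.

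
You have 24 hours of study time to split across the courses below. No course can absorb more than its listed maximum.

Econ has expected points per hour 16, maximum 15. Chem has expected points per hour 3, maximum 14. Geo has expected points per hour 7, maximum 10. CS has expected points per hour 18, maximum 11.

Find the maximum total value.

406

Order the courses by expected points per hour: CS 18 > Econ 16 > Geo 7 > Chem 3.
Give CS 11 to hit its cap of 11 — 13 left.
Only 13 left; Econ takes them to reach 13.
Total = 16×13 + 18×11 = 406.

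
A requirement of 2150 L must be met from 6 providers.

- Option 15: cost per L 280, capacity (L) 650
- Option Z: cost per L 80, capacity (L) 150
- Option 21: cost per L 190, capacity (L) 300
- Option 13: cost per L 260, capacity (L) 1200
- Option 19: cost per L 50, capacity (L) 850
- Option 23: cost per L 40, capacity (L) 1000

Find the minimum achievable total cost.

123000

Cheapest first:
Take 1000 from Option 23 at 40 → need 1150 more.
Option 19 at 50: take all 850 L → 300 still needed.
Option Z at 80: take all 150 L → 150 still needed.
Take 150 from Option 21 at 190 to finish.
Option 13, Option 15: unused.
Cost = 1000×40 + 850×50 + 150×80 + 150×190 = 123000.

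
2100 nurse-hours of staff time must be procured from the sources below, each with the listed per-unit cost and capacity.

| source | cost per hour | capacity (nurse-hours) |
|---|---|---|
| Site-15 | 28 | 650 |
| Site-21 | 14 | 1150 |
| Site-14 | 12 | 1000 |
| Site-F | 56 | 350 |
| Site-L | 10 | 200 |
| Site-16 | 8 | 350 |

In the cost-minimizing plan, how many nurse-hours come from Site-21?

550

Cheapest first:
Site-16 at 8: take all 350 nurse-hours → 1750 still needed.
Site-L at 10: take all 200 nurse-hours → 1550 still needed.
Site-14 (12): use full 1000 → 550 nurse-hours to go.
Site-21 (14): take the remaining 550 → done.
Site-15, Site-F: unused.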